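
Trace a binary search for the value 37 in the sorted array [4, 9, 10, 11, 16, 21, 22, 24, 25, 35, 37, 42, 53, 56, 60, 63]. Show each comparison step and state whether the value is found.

Binary search for 37 in [4, 9, 10, 11, 16, 21, 22, 24, 25, 35, 37, 42, 53, 56, 60, 63]:

lo=0, hi=15, mid=7, arr[mid]=24 -> 24 < 37, search right half
lo=8, hi=15, mid=11, arr[mid]=42 -> 42 > 37, search left half
lo=8, hi=10, mid=9, arr[mid]=35 -> 35 < 37, search right half
lo=10, hi=10, mid=10, arr[mid]=37 -> Found target at index 10!

Binary search finds 37 at index 10 after 4 comparisons. The search repeatedly halves the search space by comparing with the middle element.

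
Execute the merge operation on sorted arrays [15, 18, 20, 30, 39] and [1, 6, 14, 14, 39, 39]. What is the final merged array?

Merging process:

Compare 15 vs 1: take 1 from right. Merged: [1]
Compare 15 vs 6: take 6 from right. Merged: [1, 6]
Compare 15 vs 14: take 14 from right. Merged: [1, 6, 14]
Compare 15 vs 14: take 14 from right. Merged: [1, 6, 14, 14]
Compare 15 vs 39: take 15 from left. Merged: [1, 6, 14, 14, 15]
Compare 18 vs 39: take 18 from left. Merged: [1, 6, 14, 14, 15, 18]
Compare 20 vs 39: take 20 from left. Merged: [1, 6, 14, 14, 15, 18, 20]
Compare 30 vs 39: take 30 from left. Merged: [1, 6, 14, 14, 15, 18, 20, 30]
Compare 39 vs 39: take 39 from left. Merged: [1, 6, 14, 14, 15, 18, 20, 30, 39]
Append remaining from right: [39, 39]. Merged: [1, 6, 14, 14, 15, 18, 20, 30, 39, 39, 39]

Final merged array: [1, 6, 14, 14, 15, 18, 20, 30, 39, 39, 39]
Total comparisons: 9

The merged array is [1, 6, 14, 14, 15, 18, 20, 30, 39, 39, 39], requiring 9 comparisons. The merge step runs in O(n) time where n is the total number of elements.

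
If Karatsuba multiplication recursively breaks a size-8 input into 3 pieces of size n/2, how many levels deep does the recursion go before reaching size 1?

For divide and conquer with division factor 2:

Problem sizes at each level:
Level 0: 8
Level 1: 4
Level 2: 2
Level 3: 1

The root is level 0 and the size-1 base case is level 3 (the tree spans levels 0 through 3, i.e. 4 levels counting the root), so the depth is the number of divisions: log_2(8) = 3

The recursion tree depth is log_2(8) = 3. At each level, the problem size is divided by 2, so it takes 3 divisions to reduce to a base case of size 1. The algorithm makes 3 recursive calls at each level.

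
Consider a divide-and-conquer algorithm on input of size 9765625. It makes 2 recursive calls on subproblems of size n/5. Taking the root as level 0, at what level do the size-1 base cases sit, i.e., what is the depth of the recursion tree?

For divide and conquer with division factor 5:

Problem sizes at each level:
Level 0: 9765625
Level 1: 1953125
Level 2: 390625
Level 3: 78125
Level 4: 15625
Level 5: 3125
Level 6: 625
Level 7: 125
Level 8: 25
Level 9: 5
Level 10: 1

The root is level 0 and the size-1 base case is level 10 (the tree spans levels 0 through 10, i.e. 11 levels counting the root), so the depth is the number of divisions: log_5(9765625) = 10

The recursion tree depth is log_5(9765625) = 10. At each level, the problem size is divided by 5, so it takes 10 divisions to reduce to a base case of size 1. The algorithm makes 2 recursive calls at each level.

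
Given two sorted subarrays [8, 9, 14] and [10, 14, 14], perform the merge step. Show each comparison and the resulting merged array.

Merging process:

Compare 8 vs 10: take 8 from left. Merged: [8]
Compare 9 vs 10: take 9 from left. Merged: [8, 9]
Compare 14 vs 10: take 10 from right. Merged: [8, 9, 10]
Compare 14 vs 14: take 14 from left. Merged: [8, 9, 10, 14]
Append remaining from right: [14, 14]. Merged: [8, 9, 10, 14, 14, 14]

Final merged array: [8, 9, 10, 14, 14, 14]
Total comparisons: 4

The merged array is [8, 9, 10, 14, 14, 14], requiring 4 comparisons. The merge step runs in O(n) time where n is the total number of elements.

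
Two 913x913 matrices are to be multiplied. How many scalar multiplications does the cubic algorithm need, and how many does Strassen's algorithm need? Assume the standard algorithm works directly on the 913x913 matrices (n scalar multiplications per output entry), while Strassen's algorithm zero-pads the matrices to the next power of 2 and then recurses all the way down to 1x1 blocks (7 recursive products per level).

Matrix multiplication for 913x913 matrices:

Strassen's algorithm requires power-of-2 dimensions. Pad 913x913 to 1024x1024 (next power of 2).

Standard algorithm: 913^3 = 761048497 multiplications
Strassen's algorithm: 7^(log2(1024)) = 7^10 = 282475249 multiplications
Savings: 761048497 - 282475249 = 478573248 multiplications

Standard: 761048497 multiplications (913^3). Strassen: 282475249 multiplications (7^10, after padding to 1024x1024). Strassen reduces 8 recursive multiplications to 7 at each level.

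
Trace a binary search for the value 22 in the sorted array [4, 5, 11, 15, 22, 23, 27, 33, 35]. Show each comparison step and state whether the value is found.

Binary search for 22 in [4, 5, 11, 15, 22, 23, 27, 33, 35]:

lo=0, hi=8, mid=4, arr[mid]=22 -> Found target at index 4!

Binary search finds 22 at index 4 after 1 comparisons. The search repeatedly halves the search space by comparing with the middle element.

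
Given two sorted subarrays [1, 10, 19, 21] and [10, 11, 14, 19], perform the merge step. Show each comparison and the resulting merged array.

Merging process:

Compare 1 vs 10: take 1 from left. Merged: [1]
Compare 10 vs 10: take 10 from left. Merged: [1, 10]
Compare 19 vs 10: take 10 from right. Merged: [1, 10, 10]
Compare 19 vs 11: take 11 from right. Merged: [1, 10, 10, 11]
Compare 19 vs 14: take 14 from right. Merged: [1, 10, 10, 11, 14]
Compare 19 vs 19: take 19 from left. Merged: [1, 10, 10, 11, 14, 19]
Compare 21 vs 19: take 19 from right. Merged: [1, 10, 10, 11, 14, 19, 19]
Append remaining from left: [21]. Merged: [1, 10, 10, 11, 14, 19, 19, 21]

Final merged array: [1, 10, 10, 11, 14, 19, 19, 21]
Total comparisons: 7

The merged array is [1, 10, 10, 11, 14, 19, 19, 21], requiring 7 comparisons. The merge step runs in O(n) time where n is the total number of elements.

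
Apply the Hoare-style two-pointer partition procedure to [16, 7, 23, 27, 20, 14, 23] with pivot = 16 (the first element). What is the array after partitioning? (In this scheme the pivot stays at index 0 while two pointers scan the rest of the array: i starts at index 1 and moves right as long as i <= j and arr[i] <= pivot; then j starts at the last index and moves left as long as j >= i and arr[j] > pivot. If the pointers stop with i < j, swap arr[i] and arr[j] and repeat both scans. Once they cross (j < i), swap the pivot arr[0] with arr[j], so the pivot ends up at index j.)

Hoare-style two-pointer partition with pivot = 16:

Initial array: [16, 7, 23, 27, 20, 14, 23]

Pointers start at i = 1, j = 6.
i stops at index 2 (arr[2]=23 > 16), j stops at index 5 (arr[5]=14 <= 16): swap arr[2] and arr[5], array becomes [16, 7, 14, 27, 20, 23, 23]
i ends at 3, j ends at 2: the pointers have crossed (j < i), so scanning stops.

Swap pivot arr[0] with arr[2] to place pivot at position 2: [14, 7, 16, 27, 20, 23, 23]
Pivot position: 2

After partitioning with pivot 16, the array becomes [14, 7, 16, 27, 20, 23, 23]. The pivot is placed at index 2. All elements to the left of the pivot are <= 16, and all elements to the right are > 16.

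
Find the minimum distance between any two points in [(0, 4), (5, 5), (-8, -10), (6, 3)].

Computing all pairwise distances among 4 points:

d((0, 4), (5, 5)) = 5.099
d((0, 4), (-8, -10)) = 16.1245
d((0, 4), (6, 3)) = 6.0828
d((5, 5), (-8, -10)) = 19.8494
d((5, 5), (6, 3)) = 2.2361 <-- minimum
d((-8, -10), (6, 3)) = 19.105

Closest pair: (5, 5) and (6, 3) with distance 2.2361

The closest pair is (5, 5) and (6, 3) with Euclidean distance 2.2361. For 4 points, brute-force pairwise comparison is shown above. For large n, the divide-and-conquer algorithm (sort by x, recurse on halves, check the dividing strip) achieves O(n log n).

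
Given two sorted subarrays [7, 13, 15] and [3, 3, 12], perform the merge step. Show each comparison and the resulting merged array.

Merging process:

Compare 7 vs 3: take 3 from right. Merged: [3]
Compare 7 vs 3: take 3 from right. Merged: [3, 3]
Compare 7 vs 12: take 7 from left. Merged: [3, 3, 7]
Compare 13 vs 12: take 12 from right. Merged: [3, 3, 7, 12]
Append remaining from left: [13, 15]. Merged: [3, 3, 7, 12, 13, 15]

Final merged array: [3, 3, 7, 12, 13, 15]
Total comparisons: 4

The merged array is [3, 3, 7, 12, 13, 15], requiring 4 comparisons. The merge step runs in O(n) time where n is the total number of elements.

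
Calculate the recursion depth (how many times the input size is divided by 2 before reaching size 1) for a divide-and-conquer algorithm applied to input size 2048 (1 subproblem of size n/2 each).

For divide and conquer with division factor 2:

Problem sizes at each level:
Level 0: 2048
Level 1: 1024
Level 2: 512
Level 3: 256
Level 4: 128
Level 5: 64
Level 6: 32
Level 7: 16
Level 8: 8
Level 9: 4
Level 10: 2
Level 11: 1

The root is level 0 and the size-1 base case is level 11 (the tree spans levels 0 through 11, i.e. 12 levels counting the root), so the depth is the number of divisions: log_2(2048) = 11

The recursion tree depth is log_2(2048) = 11. At each level, the problem size is divided by 2, so it takes 11 divisions to reduce to a base case of size 1. The algorithm makes 1 recursive call at each level.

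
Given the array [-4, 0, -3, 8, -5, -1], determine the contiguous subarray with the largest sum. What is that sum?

Using Kadane's algorithm on [-4, 0, -3, 8, -5, -1]:

Scanning through the array:
Position 1 (value 0): max_ending_here = 0, max_so_far = 0
Position 2 (value -3): max_ending_here = -3, max_so_far = 0
Position 3 (value 8): max_ending_here = 8, max_so_far = 8
Position 4 (value -5): max_ending_here = 3, max_so_far = 8
Position 5 (value -1): max_ending_here = 2, max_so_far = 8

Maximum subarray: [8]
Maximum sum: 8

The maximum subarray is [8] with sum 8. This subarray runs from index 3 to index 3.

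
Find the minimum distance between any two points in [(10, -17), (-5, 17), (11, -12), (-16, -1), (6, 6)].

Computing all pairwise distances among 5 points:

d((10, -17), (-5, 17)) = 37.1618
d((10, -17), (11, -12)) = 5.099 <-- minimum
d((10, -17), (-16, -1)) = 30.5287
d((10, -17), (6, 6)) = 23.3452
d((-5, 17), (11, -12)) = 33.121
d((-5, 17), (-16, -1)) = 21.095
d((-5, 17), (6, 6)) = 15.5563
d((11, -12), (-16, -1)) = 29.1548
d((11, -12), (6, 6)) = 18.6815
d((-16, -1), (6, 6)) = 23.0868

Closest pair: (10, -17) and (11, -12) with distance 5.099

The closest pair is (10, -17) and (11, -12) with Euclidean distance 5.099. For 5 points, brute-force pairwise comparison is shown above. For large n, the divide-and-conquer algorithm (sort by x, recurse on halves, check the dividing strip) achieves O(n log n).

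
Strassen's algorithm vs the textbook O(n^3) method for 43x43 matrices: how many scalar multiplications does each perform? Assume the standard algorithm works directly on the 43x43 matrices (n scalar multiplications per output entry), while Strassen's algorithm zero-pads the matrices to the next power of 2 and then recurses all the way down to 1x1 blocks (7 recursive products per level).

Matrix multiplication for 43x43 matrices:

Strassen's algorithm requires power-of-2 dimensions. Pad 43x43 to 64x64 (next power of 2).

Standard algorithm: 43^3 = 79507 multiplications
Strassen's algorithm: 7^(log2(64)) = 7^6 = 117649 multiplications
Difference: 79507 - 117649 = -38142 (Strassen uses MORE here due to padding overhead — for small or just-over-power-of-2 n, padding can outweigh the per-level savings)

Standard: 79507 multiplications (43^3). Strassen: 117649 multiplications (7^6, after padding to 64x64). Strassen reduces 8 recursive multiplications to 7 at each level.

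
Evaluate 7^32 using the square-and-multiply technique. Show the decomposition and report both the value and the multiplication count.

Computing 7^32 by squaring (build up from 7^1; each line after the first costs one multiplication):

7^1 = 7
7^2 = (7^1)^2 = 7^2 = 49
7^4 = (7^2)^2 = 49^2 = 2401
7^8 = (7^4)^2 = 2401^2 = 5764801
7^16 = (7^8)^2 = 5764801^2 = 33232930569601
7^32 = (7^16)^2 = 33232930569601^2 = 1104427674243920646305299201

Result: 1104427674243920646305299201
Multiplications needed: 5 (5 lines after 7^1)

7^32 = 1104427674243920646305299201. Using exponentiation by squaring, this requires 5 multiplications. The key idea: if the exponent is even, square the half-power; if odd, multiply by the base once.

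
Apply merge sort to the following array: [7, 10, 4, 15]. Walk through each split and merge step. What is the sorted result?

Merge sort trace:

Split: [7, 10, 4, 15] -> [7, 10] and [4, 15]
  Split: [7, 10] -> [7] and [10]
  Merge: [7] + [10] -> [7, 10]
  Split: [4, 15] -> [4] and [15]
  Merge: [4] + [15] -> [4, 15]
Merge: [7, 10] + [4, 15] -> [4, 7, 10, 15]

Final sorted array: [4, 7, 10, 15]

The merge sort proceeds by recursively splitting the array and merging sorted halves.
After all merges, the sorted array is [4, 7, 10, 15].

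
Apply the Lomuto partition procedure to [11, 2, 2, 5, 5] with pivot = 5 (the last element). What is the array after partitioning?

Lomuto partition with pivot = 5:

Initial array: [11, 2, 2, 5, 5]

arr[0]=11 > 5: no swap
arr[1]=2 <= 5: swap with position 0, array becomes [2, 11, 2, 5, 5]
arr[2]=2 <= 5: swap with position 1, array becomes [2, 2, 11, 5, 5]
arr[3]=5 <= 5: swap with position 2, array becomes [2, 2, 5, 11, 5]

Place pivot at position 3: [2, 2, 5, 5, 11]
Pivot position: 3

After partitioning with pivot 5, the array becomes [2, 2, 5, 5, 11]. The pivot is placed at index 3. All elements to the left of the pivot are <= 5, and all elements to the right are > 5.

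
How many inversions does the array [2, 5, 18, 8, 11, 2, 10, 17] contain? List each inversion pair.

Finding inversions in [2, 5, 18, 8, 11, 2, 10, 17]:

(1, 5): arr[1]=5 > arr[5]=2
(2, 3): arr[2]=18 > arr[3]=8
(2, 4): arr[2]=18 > arr[4]=11
(2, 5): arr[2]=18 > arr[5]=2
(2, 6): arr[2]=18 > arr[6]=10
(2, 7): arr[2]=18 > arr[7]=17
(3, 5): arr[3]=8 > arr[5]=2
(4, 5): arr[4]=11 > arr[5]=2
(4, 6): arr[4]=11 > arr[6]=10

Total inversions: 9

The array has 9 inversion(s): (1,5), (2,3), (2,4), (2,5), (2,6), (2,7), (3,5), (4,5), (4,6). Each pair (i,j) satisfies i < j and arr[i] > arr[j].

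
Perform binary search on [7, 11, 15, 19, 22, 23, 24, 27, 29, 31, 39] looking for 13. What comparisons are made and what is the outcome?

Binary search for 13 in [7, 11, 15, 19, 22, 23, 24, 27, 29, 31, 39]:

lo=0, hi=10, mid=5, arr[mid]=23 -> 23 > 13, search left half
lo=0, hi=4, mid=2, arr[mid]=15 -> 15 > 13, search left half
lo=0, hi=1, mid=0, arr[mid]=7 -> 7 < 13, search right half
lo=1, hi=1, mid=1, arr[mid]=11 -> 11 < 13, search right half
lo=2 > hi=1, target 13 not found

Binary search determines that 13 is not in the array after 4 comparisons. The search space was exhausted without finding the target.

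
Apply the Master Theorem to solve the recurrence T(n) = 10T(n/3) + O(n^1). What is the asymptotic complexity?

Master Theorem for T(n) = 10T(n/3) + O(n^1):

a = 10, b = 3, c = 1
log_b(a) = log_3(10) = 2.0959

Case 1: c = 1 < log_3(10) = 2.0959
T(n) = O(n^(log_3 10))

For T(n) = 10T(n/3) + O(n^1): log_3(10) = 2.0959. This is Case 1 of the Master Theorem (c < log_b(a), work dominated by leaves), giving O(n^(log_3 10)).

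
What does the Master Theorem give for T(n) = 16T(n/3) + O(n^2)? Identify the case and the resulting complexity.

Master Theorem for T(n) = 16T(n/3) + O(n^2):

a = 16, b = 3, c = 2
log_b(a) = log_3(16) = 2.5237

Case 1: c = 2 < log_3(16) = 2.5237
T(n) = O(n^(log_3 16))

For T(n) = 16T(n/3) + O(n^2): log_3(16) = 2.5237. This is Case 1 of the Master Theorem (c < log_b(a), work dominated by leaves), giving O(n^(log_3 16)).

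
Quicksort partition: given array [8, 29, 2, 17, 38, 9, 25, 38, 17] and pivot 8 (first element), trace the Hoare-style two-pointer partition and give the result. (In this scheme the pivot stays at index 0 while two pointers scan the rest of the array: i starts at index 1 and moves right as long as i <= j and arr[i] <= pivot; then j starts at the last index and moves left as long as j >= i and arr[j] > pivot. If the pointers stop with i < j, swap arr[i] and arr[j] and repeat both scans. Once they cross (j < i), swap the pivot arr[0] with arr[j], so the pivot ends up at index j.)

Hoare-style two-pointer partition with pivot = 8:

Initial array: [8, 29, 2, 17, 38, 9, 25, 38, 17]

Pointers start at i = 1, j = 8.
i stops at index 1 (arr[1]=29 > 8), j stops at index 2 (arr[2]=2 <= 8): swap arr[1] and arr[2], array becomes [8, 2, 29, 17, 38, 9, 25, 38, 17]
i ends at 2, j ends at 1: the pointers have crossed (j < i), so scanning stops.

Swap pivot arr[0] with arr[1] to place pivot at position 1: [2, 8, 29, 17, 38, 9, 25, 38, 17]
Pivot position: 1

After partitioning with pivot 8, the array becomes [2, 8, 29, 17, 38, 9, 25, 38, 17]. The pivot is placed at index 1. All elements to the left of the pivot are <= 8, and all elements to the right are > 8.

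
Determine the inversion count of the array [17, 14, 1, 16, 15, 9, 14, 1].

Finding inversions in [17, 14, 1, 16, 15, 9, 14, 1]:

(0, 1): arr[0]=17 > arr[1]=14
(0, 2): arr[0]=17 > arr[2]=1
(0, 3): arr[0]=17 > arr[3]=16
(0, 4): arr[0]=17 > arr[4]=15
(0, 5): arr[0]=17 > arr[5]=9
(0, 6): arr[0]=17 > arr[6]=14
(0, 7): arr[0]=17 > arr[7]=1
(1, 2): arr[1]=14 > arr[2]=1
(1, 5): arr[1]=14 > arr[5]=9
(1, 7): arr[1]=14 > arr[7]=1
(3, 4): arr[3]=16 > arr[4]=15
(3, 5): arr[3]=16 > arr[5]=9
(3, 6): arr[3]=16 > arr[6]=14
(3, 7): arr[3]=16 > arr[7]=1
(4, 5): arr[4]=15 > arr[5]=9
(4, 6): arr[4]=15 > arr[6]=14
(4, 7): arr[4]=15 > arr[7]=1
(5, 7): arr[5]=9 > arr[7]=1
(6, 7): arr[6]=14 > arr[7]=1

Total inversions: 19

The array has 19 inversion(s): (0,1), (0,2), (0,3), (0,4), (0,5), (0,6), (0,7), (1,2), (1,5), (1,7), (3,4), (3,5), (3,6), (3,7), (4,5), (4,6), (4,7), (5,7), (6,7). Each pair (i,j) satisfies i < j and arr[i] > arr[j].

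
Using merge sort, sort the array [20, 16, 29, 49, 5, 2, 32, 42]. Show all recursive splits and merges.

Merge sort trace:

Split: [20, 16, 29, 49, 5, 2, 32, 42] -> [20, 16, 29, 49] and [5, 2, 32, 42]
  Split: [20, 16, 29, 49] -> [20, 16] and [29, 49]
    Split: [20, 16] -> [20] and [16]
    Merge: [20] + [16] -> [16, 20]
    Split: [29, 49] -> [29] and [49]
    Merge: [29] + [49] -> [29, 49]
  Merge: [16, 20] + [29, 49] -> [16, 20, 29, 49]
  Split: [5, 2, 32, 42] -> [5, 2] and [32, 42]
    Split: [5, 2] -> [5] and [2]
    Merge: [5] + [2] -> [2, 5]
    Split: [32, 42] -> [32] and [42]
    Merge: [32] + [42] -> [32, 42]
  Merge: [2, 5] + [32, 42] -> [2, 5, 32, 42]
Merge: [16, 20, 29, 49] + [2, 5, 32, 42] -> [2, 5, 16, 20, 29, 32, 42, 49]

Final sorted array: [2, 5, 16, 20, 29, 32, 42, 49]

The merge sort proceeds by recursively splitting the array and merging sorted halves.
After all merges, the sorted array is [2, 5, 16, 20, 29, 32, 42, 49].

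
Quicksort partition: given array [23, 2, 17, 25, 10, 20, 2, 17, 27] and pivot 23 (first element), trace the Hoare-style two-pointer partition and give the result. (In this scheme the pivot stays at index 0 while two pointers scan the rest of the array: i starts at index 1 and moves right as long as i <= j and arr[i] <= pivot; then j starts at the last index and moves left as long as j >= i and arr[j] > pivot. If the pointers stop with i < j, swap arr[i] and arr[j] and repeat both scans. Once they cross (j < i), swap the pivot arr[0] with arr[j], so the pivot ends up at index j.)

Hoare-style two-pointer partition with pivot = 23:

Initial array: [23, 2, 17, 25, 10, 20, 2, 17, 27]

Pointers start at i = 1, j = 8.
i stops at index 3 (arr[3]=25 > 23), j stops at index 7 (arr[7]=17 <= 23): swap arr[3] and arr[7], array becomes [23, 2, 17, 17, 10, 20, 2, 25, 27]
i ends at 7, j ends at 6: the pointers have crossed (j < i), so scanning stops.

Swap pivot arr[0] with arr[6] to place pivot at position 6: [2, 2, 17, 17, 10, 20, 23, 25, 27]
Pivot position: 6

After partitioning with pivot 23, the array becomes [2, 2, 17, 17, 10, 20, 23, 25, 27]. The pivot is placed at index 6. All elements to the left of the pivot are <= 23, and all elements to the right are > 23.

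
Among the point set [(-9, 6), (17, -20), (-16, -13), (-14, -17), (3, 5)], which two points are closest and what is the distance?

Computing all pairwise distances among 5 points:

d((-9, 6), (17, -20)) = 36.7696
d((-9, 6), (-16, -13)) = 20.2485
d((-9, 6), (-14, -17)) = 23.5372
d((-9, 6), (3, 5)) = 12.0416
d((17, -20), (-16, -13)) = 33.7343
d((17, -20), (-14, -17)) = 31.1448
d((17, -20), (3, 5)) = 28.6531
d((-16, -13), (-14, -17)) = 4.4721 <-- minimum
d((-16, -13), (3, 5)) = 26.1725
d((-14, -17), (3, 5)) = 27.8029

Closest pair: (-16, -13) and (-14, -17) with distance 4.4721

The closest pair is (-16, -13) and (-14, -17) with Euclidean distance 4.4721. For 5 points, brute-force pairwise comparison is shown above. For large n, the divide-and-conquer algorithm (sort by x, recurse on halves, check the dividing strip) achieves O(n log n).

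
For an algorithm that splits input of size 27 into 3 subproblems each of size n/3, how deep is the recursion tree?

For divide and conquer with division factor 3:

Problem sizes at each level:
Level 0: 27
Level 1: 9
Level 2: 3
Level 3: 1

The root is level 0 and the size-1 base case is level 3 (the tree spans levels 0 through 3, i.e. 4 levels counting the root), so the depth is the number of divisions: log_3(27) = 3

The recursion tree depth is log_3(27) = 3. At each level, the problem size is divided by 3, so it takes 3 divisions to reduce to a base case of size 1. The algorithm makes 3 recursive calls at each level.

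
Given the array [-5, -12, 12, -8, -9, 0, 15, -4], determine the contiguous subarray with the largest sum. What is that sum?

Using Kadane's algorithm on [-5, -12, 12, -8, -9, 0, 15, -4]:

Scanning through the array:
Position 1 (value -12): max_ending_here = -12, max_so_far = -5
Position 2 (value 12): max_ending_here = 12, max_so_far = 12
Position 3 (value -8): max_ending_here = 4, max_so_far = 12
Position 4 (value -9): max_ending_here = -5, max_so_far = 12
Position 5 (value 0): max_ending_here = 0, max_so_far = 12
Position 6 (value 15): max_ending_here = 15, max_so_far = 15
Position 7 (value -4): max_ending_here = 11, max_so_far = 15

Maximum subarray: [0, 15]
Maximum sum: 15

The maximum subarray is [0, 15] with sum 15. This subarray runs from index 5 to index 6.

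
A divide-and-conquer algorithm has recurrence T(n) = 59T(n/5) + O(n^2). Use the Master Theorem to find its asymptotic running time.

Master Theorem for T(n) = 59T(n/5) + O(n^2):

a = 59, b = 5, c = 2
log_b(a) = log_5(59) = 2.5335

Case 1: c = 2 < log_5(59) = 2.5335
T(n) = O(n^(log_5 59))

For T(n) = 59T(n/5) + O(n^2): log_5(59) = 2.5335. This is Case 1 of the Master Theorem (c < log_b(a), work dominated by leaves), giving O(n^(log_5 59)).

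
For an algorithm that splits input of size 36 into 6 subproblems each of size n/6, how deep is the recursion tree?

For divide and conquer with division factor 6:

Problem sizes at each level:
Level 0: 36
Level 1: 6
Level 2: 1

The root is level 0 and the size-1 base case is level 2 (the tree spans levels 0 through 2, i.e. 3 levels counting the root), so the depth is the number of divisions: log_6(36) = 2

The recursion tree depth is log_6(36) = 2. At each level, the problem size is divided by 6, so it takes 2 divisions to reduce to a base case of size 1. The algorithm makes 6 recursive calls at each level.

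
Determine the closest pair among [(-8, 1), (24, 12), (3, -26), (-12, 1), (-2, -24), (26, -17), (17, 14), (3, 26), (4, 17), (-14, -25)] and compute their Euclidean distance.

Computing all pairwise distances among 10 points:

d((-8, 1), (24, 12)) = 33.8378
d((-8, 1), (3, -26)) = 29.1548
d((-8, 1), (-12, 1)) = 4.0 <-- minimum
d((-8, 1), (-2, -24)) = 25.7099
d((-8, 1), (26, -17)) = 38.4708
d((-8, 1), (17, 14)) = 28.178
d((-8, 1), (3, 26)) = 27.313
d((-8, 1), (4, 17)) = 20.0
d((-8, 1), (-14, -25)) = 26.6833
d((24, 12), (3, -26)) = 43.4166
d((24, 12), (-12, 1)) = 37.6431
d((24, 12), (-2, -24)) = 44.4072
d((24, 12), (26, -17)) = 29.0689
d((24, 12), (17, 14)) = 7.2801
d((24, 12), (3, 26)) = 25.2389
d((24, 12), (4, 17)) = 20.6155
d((24, 12), (-14, -25)) = 53.0377
d((3, -26), (-12, 1)) = 30.8869
d((3, -26), (-2, -24)) = 5.3852
d((3, -26), (26, -17)) = 24.6982
d((3, -26), (17, 14)) = 42.3792
d((3, -26), (3, 26)) = 52.0
d((3, -26), (4, 17)) = 43.0116
d((3, -26), (-14, -25)) = 17.0294
d((-12, 1), (-2, -24)) = 26.9258
d((-12, 1), (26, -17)) = 42.0476
d((-12, 1), (17, 14)) = 31.7805
d((-12, 1), (3, 26)) = 29.1548
d((-12, 1), (4, 17)) = 22.6274
d((-12, 1), (-14, -25)) = 26.0768
d((-2, -24), (26, -17)) = 28.8617
d((-2, -24), (17, 14)) = 42.4853
d((-2, -24), (3, 26)) = 50.2494
d((-2, -24), (4, 17)) = 41.4367
d((-2, -24), (-14, -25)) = 12.0416
d((26, -17), (17, 14)) = 32.28
d((26, -17), (3, 26)) = 48.7647
d((26, -17), (4, 17)) = 40.4969
d((26, -17), (-14, -25)) = 40.7922
d((17, 14), (3, 26)) = 18.4391
d((17, 14), (4, 17)) = 13.3417
d((17, 14), (-14, -25)) = 49.8197
d((3, 26), (4, 17)) = 9.0554
d((3, 26), (-14, -25)) = 53.7587
d((4, 17), (-14, -25)) = 45.6946

Closest pair: (-8, 1) and (-12, 1) with distance 4.0

The closest pair is (-8, 1) and (-12, 1) with Euclidean distance 4.0. For 10 points, brute-force pairwise comparison is shown above. For large n, the divide-and-conquer algorithm (sort by x, recurse on halves, check the dividing strip) achieves O(n log n).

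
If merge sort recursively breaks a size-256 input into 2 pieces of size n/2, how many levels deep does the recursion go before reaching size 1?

For divide and conquer with division factor 2:

Problem sizes at each level:
Level 0: 256
Level 1: 128
Level 2: 64
Level 3: 32
Level 4: 16
Level 5: 8
Level 6: 4
Level 7: 2
Level 8: 1

The root is level 0 and the size-1 base case is level 8 (the tree spans levels 0 through 8, i.e. 9 levels counting the root), so the depth is the number of divisions: log_2(256) = 8

The recursion tree depth is log_2(256) = 8. At each level, the problem size is divided by 2, so it takes 8 divisions to reduce to a base case of size 1. The algorithm makes 2 recursive calls at each level.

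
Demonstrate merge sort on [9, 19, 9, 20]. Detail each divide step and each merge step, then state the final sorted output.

Merge sort trace:

Split: [9, 19, 9, 20] -> [9, 19] and [9, 20]
  Split: [9, 19] -> [9] and [19]
  Merge: [9] + [19] -> [9, 19]
  Split: [9, 20] -> [9] and [20]
  Merge: [9] + [20] -> [9, 20]
Merge: [9, 19] + [9, 20] -> [9, 9, 19, 20]

Final sorted array: [9, 9, 19, 20]

The merge sort proceeds by recursively splitting the array and merging sorted halves.
After all merges, the sorted array is [9, 9, 19, 20].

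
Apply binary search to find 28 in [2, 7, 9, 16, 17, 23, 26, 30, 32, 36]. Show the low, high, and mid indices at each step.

Binary search for 28 in [2, 7, 9, 16, 17, 23, 26, 30, 32, 36]:

lo=0, hi=9, mid=4, arr[mid]=17 -> 17 < 28, search right half
lo=5, hi=9, mid=7, arr[mid]=30 -> 30 > 28, search left half
lo=5, hi=6, mid=5, arr[mid]=23 -> 23 < 28, search right half
lo=6, hi=6, mid=6, arr[mid]=26 -> 26 < 28, search right half
lo=7 > hi=6, target 28 not found

Binary search determines that 28 is not in the array after 4 comparisons. The search space was exhausted without finding the target.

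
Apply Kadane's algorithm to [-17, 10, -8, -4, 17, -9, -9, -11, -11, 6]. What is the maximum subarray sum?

Using Kadane's algorithm on [-17, 10, -8, -4, 17, -9, -9, -11, -11, 6]:

Scanning through the array:
Position 1 (value 10): max_ending_here = 10, max_so_far = 10
Position 2 (value -8): max_ending_here = 2, max_so_far = 10
Position 3 (value -4): max_ending_here = -2, max_so_far = 10
Position 4 (value 17): max_ending_here = 17, max_so_far = 17
Position 5 (value -9): max_ending_here = 8, max_so_far = 17
Position 6 (value -9): max_ending_here = -1, max_so_far = 17
Position 7 (value -11): max_ending_here = -11, max_so_far = 17
Position 8 (value -11): max_ending_here = -11, max_so_far = 17
Position 9 (value 6): max_ending_here = 6, max_so_far = 17

Maximum subarray: [17]
Maximum sum: 17

The maximum subarray is [17] with sum 17. This subarray runs from index 4 to index 4.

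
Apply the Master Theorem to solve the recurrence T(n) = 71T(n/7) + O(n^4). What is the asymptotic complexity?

Master Theorem for T(n) = 71T(n/7) + O(n^4):

a = 71, b = 7, c = 4
log_b(a) = log_7(71) = 2.1906

Case 3: c = 4 > log_7(71) = 2.1906
T(n) = O(n^4) = O(n^4)

For T(n) = 71T(n/7) + O(n^4): log_7(71) = 2.1906. This is Case 3 of the Master Theorem (c > log_b(a), work dominated by root), giving O(n^4).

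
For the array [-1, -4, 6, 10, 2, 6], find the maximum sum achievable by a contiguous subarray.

Using Kadane's algorithm on [-1, -4, 6, 10, 2, 6]:

Scanning through the array:
Position 1 (value -4): max_ending_here = -4, max_so_far = -1
Position 2 (value 6): max_ending_here = 6, max_so_far = 6
Position 3 (value 10): max_ending_here = 16, max_so_far = 16
Position 4 (value 2): max_ending_here = 18, max_so_far = 18
Position 5 (value 6): max_ending_here = 24, max_so_far = 24

Maximum subarray: [6, 10, 2, 6]
Maximum sum: 24

The maximum subarray is [6, 10, 2, 6] with sum 24. This subarray runs from index 2 to index 5.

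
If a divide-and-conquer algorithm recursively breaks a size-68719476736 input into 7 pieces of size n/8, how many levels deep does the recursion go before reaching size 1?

For divide and conquer with division factor 8:

Problem sizes at each level:
Level 0: 68719476736
Level 1: 8589934592
Level 2: 1073741824
Level 3: 134217728
Level 4: 16777216
Level 5: 2097152
Level 6: 262144
Level 7: 32768
Level 8: 4096
Level 9: 512
Level 10: 64
Level 11: 8
Level 12: 1

The root is level 0 and the size-1 base case is level 12 (the tree spans levels 0 through 12, i.e. 13 levels counting the root), so the depth is the number of divisions: log_8(68719476736) = 12

The recursion tree depth is log_8(68719476736) = 12. At each level, the problem size is divided by 8, so it takes 12 divisions to reduce to a base case of size 1. The algorithm makes 7 recursive calls at each level.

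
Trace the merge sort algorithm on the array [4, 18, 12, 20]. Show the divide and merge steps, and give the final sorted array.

Merge sort trace:

Split: [4, 18, 12, 20] -> [4, 18] and [12, 20]
  Split: [4, 18] -> [4] and [18]
  Merge: [4] + [18] -> [4, 18]
  Split: [12, 20] -> [12] and [20]
  Merge: [12] + [20] -> [12, 20]
Merge: [4, 18] + [12, 20] -> [4, 12, 18, 20]

Final sorted array: [4, 12, 18, 20]

The merge sort proceeds by recursively splitting the array and merging sorted halves.
After all merges, the sorted array is [4, 12, 18, 20].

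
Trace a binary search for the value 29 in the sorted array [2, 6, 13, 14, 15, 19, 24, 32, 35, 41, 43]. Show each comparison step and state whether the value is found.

Binary search for 29 in [2, 6, 13, 14, 15, 19, 24, 32, 35, 41, 43]:

lo=0, hi=10, mid=5, arr[mid]=19 -> 19 < 29, search right half
lo=6, hi=10, mid=8, arr[mid]=35 -> 35 > 29, search left half
lo=6, hi=7, mid=6, arr[mid]=24 -> 24 < 29, search right half
lo=7, hi=7, mid=7, arr[mid]=32 -> 32 > 29, search left half
lo=7 > hi=6, target 29 not found

Binary search determines that 29 is not in the array after 4 comparisons. The search space was exhausted without finding the target.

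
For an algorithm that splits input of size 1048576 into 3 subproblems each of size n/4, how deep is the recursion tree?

For divide and conquer with division factor 4:

Problem sizes at each level:
Level 0: 1048576
Level 1: 262144
Level 2: 65536
Level 3: 16384
Level 4: 4096
Level 5: 1024
Level 6: 256
Level 7: 64
Level 8: 16
Level 9: 4
Level 10: 1

The root is level 0 and the size-1 base case is level 10 (the tree spans levels 0 through 10, i.e. 11 levels counting the root), so the depth is the number of divisions: log_4(1048576) = 10

The recursion tree depth is log_4(1048576) = 10. At each level, the problem size is divided by 4, so it takes 10 divisions to reduce to a base case of size 1. The algorithm makes 3 recursive calls at each level.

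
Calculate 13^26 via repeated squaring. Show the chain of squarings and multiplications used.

Computing 13^26 by squaring (build up from 13^1; each line after the first costs one multiplication):

13^1 = 13
13^2 = (13^1)^2 = 13^2 = 169
13^3 = 13 * 13^2 = 13 * 169 = 2197
13^6 = (13^3)^2 = 2197^2 = 4826809
13^12 = (13^6)^2 = 4826809^2 = 23298085122481
13^13 = 13 * 13^12 = 13 * 23298085122481 = 302875106592253
13^26 = (13^13)^2 = 302875106592253^2 = 91733330193268616658399616009

Result: 91733330193268616658399616009
Multiplications needed: 6 (6 lines after 13^1)

13^26 = 91733330193268616658399616009. Using exponentiation by squaring, this requires 6 multiplications. The key idea: if the exponent is even, square the half-power; if odd, multiply by the base once.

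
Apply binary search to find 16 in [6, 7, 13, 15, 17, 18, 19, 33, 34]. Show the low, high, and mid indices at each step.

Binary search for 16 in [6, 7, 13, 15, 17, 18, 19, 33, 34]:

lo=0, hi=8, mid=4, arr[mid]=17 -> 17 > 16, search left half
lo=0, hi=3, mid=1, arr[mid]=7 -> 7 < 16, search right half
lo=2, hi=3, mid=2, arr[mid]=13 -> 13 < 16, search right half
lo=3, hi=3, mid=3, arr[mid]=15 -> 15 < 16, search right half
lo=4 > hi=3, target 16 not found

Binary search determines that 16 is not in the array after 4 comparisons. The search space was exhausted without finding the target.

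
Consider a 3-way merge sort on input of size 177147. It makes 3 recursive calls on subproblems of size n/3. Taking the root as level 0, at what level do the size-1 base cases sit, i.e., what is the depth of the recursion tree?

For divide and conquer with division factor 3:

Problem sizes at each level:
Level 0: 177147
Level 1: 59049
Level 2: 19683
Level 3: 6561
Level 4: 2187
Level 5: 729
Level 6: 243
Level 7: 81
Level 8: 27
Level 9: 9
Level 10: 3
Level 11: 1

The root is level 0 and the size-1 base case is level 11 (the tree spans levels 0 through 11, i.e. 12 levels counting the root), so the depth is the number of divisions: log_3(177147) = 11

The recursion tree depth is log_3(177147) = 11. At each level, the problem size is divided by 3, so it takes 11 divisions to reduce to a base case of size 1. The algorithm makes 3 recursive calls at each level.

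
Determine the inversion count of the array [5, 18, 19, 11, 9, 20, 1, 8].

Finding inversions in [5, 18, 19, 11, 9, 20, 1, 8]:

(0, 6): arr[0]=5 > arr[6]=1
(1, 3): arr[1]=18 > arr[3]=11
(1, 4): arr[1]=18 > arr[4]=9
(1, 6): arr[1]=18 > arr[6]=1
(1, 7): arr[1]=18 > arr[7]=8
(2, 3): arr[2]=19 > arr[3]=11
(2, 4): arr[2]=19 > arr[4]=9
(2, 6): arr[2]=19 > arr[6]=1
(2, 7): arr[2]=19 > arr[7]=8
(3, 4): arr[3]=11 > arr[4]=9
(3, 6): arr[3]=11 > arr[6]=1
(3, 7): arr[3]=11 > arr[7]=8
(4, 6): arr[4]=9 > arr[6]=1
(4, 7): arr[4]=9 > arr[7]=8
(5, 6): arr[5]=20 > arr[6]=1
(5, 7): arr[5]=20 > arr[7]=8

Total inversions: 16

The array has 16 inversion(s): (0,6), (1,3), (1,4), (1,6), (1,7), (2,3), (2,4), (2,6), (2,7), (3,4), (3,6), (3,7), (4,6), (4,7), (5,6), (5,7). Each pair (i,j) satisfies i < j and arr[i] > arr[j].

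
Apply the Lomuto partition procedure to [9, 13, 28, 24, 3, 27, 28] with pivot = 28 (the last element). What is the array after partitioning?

Lomuto partition with pivot = 28:

Initial array: [9, 13, 28, 24, 3, 27, 28]

arr[0]=9 <= 28: swap with position 0, array becomes [9, 13, 28, 24, 3, 27, 28]
arr[1]=13 <= 28: swap with position 1, array becomes [9, 13, 28, 24, 3, 27, 28]
arr[2]=28 <= 28: swap with position 2, array becomes [9, 13, 28, 24, 3, 27, 28]
arr[3]=24 <= 28: swap with position 3, array becomes [9, 13, 28, 24, 3, 27, 28]
arr[4]=3 <= 28: swap with position 4, array becomes [9, 13, 28, 24, 3, 27, 28]
arr[5]=27 <= 28: swap with position 5, array becomes [9, 13, 28, 24, 3, 27, 28]

Place pivot at position 6: [9, 13, 28, 24, 3, 27, 28]
Pivot position: 6

After partitioning with pivot 28, the array becomes [9, 13, 28, 24, 3, 27, 28]. The pivot is placed at index 6. All elements to the left of the pivot are <= 28, and all elements to the right are > 28.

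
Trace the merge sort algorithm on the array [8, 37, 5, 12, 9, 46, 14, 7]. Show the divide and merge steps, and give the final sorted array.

Merge sort trace:

Split: [8, 37, 5, 12, 9, 46, 14, 7] -> [8, 37, 5, 12] and [9, 46, 14, 7]
  Split: [8, 37, 5, 12] -> [8, 37] and [5, 12]
    Split: [8, 37] -> [8] and [37]
    Merge: [8] + [37] -> [8, 37]
    Split: [5, 12] -> [5] and [12]
    Merge: [5] + [12] -> [5, 12]
  Merge: [8, 37] + [5, 12] -> [5, 8, 12, 37]
  Split: [9, 46, 14, 7] -> [9, 46] and [14, 7]
    Split: [9, 46] -> [9] and [46]
    Merge: [9] + [46] -> [9, 46]
    Split: [14, 7] -> [14] and [7]
    Merge: [14] + [7] -> [7, 14]
  Merge: [9, 46] + [7, 14] -> [7, 9, 14, 46]
Merge: [5, 8, 12, 37] + [7, 9, 14, 46] -> [5, 7, 8, 9, 12, 14, 37, 46]

Final sorted array: [5, 7, 8, 9, 12, 14, 37, 46]

The merge sort proceeds by recursively splitting the array and merging sorted halves.
After all merges, the sorted array is [5, 7, 8, 9, 12, 14, 37, 46].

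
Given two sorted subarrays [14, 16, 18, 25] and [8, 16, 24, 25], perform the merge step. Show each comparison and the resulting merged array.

Merging process:

Compare 14 vs 8: take 8 from right. Merged: [8]
Compare 14 vs 16: take 14 from left. Merged: [8, 14]
Compare 16 vs 16: take 16 from left. Merged: [8, 14, 16]
Compare 18 vs 16: take 16 from right. Merged: [8, 14, 16, 16]
Compare 18 vs 24: take 18 from left. Merged: [8, 14, 16, 16, 18]
Compare 25 vs 24: take 24 from right. Merged: [8, 14, 16, 16, 18, 24]
Compare 25 vs 25: take 25 from left. Merged: [8, 14, 16, 16, 18, 24, 25]
Append remaining from right: [25]. Merged: [8, 14, 16, 16, 18, 24, 25, 25]

Final merged array: [8, 14, 16, 16, 18, 24, 25, 25]
Total comparisons: 7

The merged array is [8, 14, 16, 16, 18, 24, 25, 25], requiring 7 comparisons. The merge step runs in O(n) time where n is the total number of elements.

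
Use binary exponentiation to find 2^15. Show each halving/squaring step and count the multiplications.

Computing 2^15 by squaring (build up from 2^1; each line after the first costs one multiplication):

2^1 = 2
2^2 = (2^1)^2 = 2^2 = 4
2^3 = 2 * 2^2 = 2 * 4 = 8
2^6 = (2^3)^2 = 8^2 = 64
2^7 = 2 * 2^6 = 2 * 64 = 128
2^14 = (2^7)^2 = 128^2 = 16384
2^15 = 2 * 2^14 = 2 * 16384 = 32768

Result: 32768
Multiplications needed: 6 (6 lines after 2^1)

2^15 = 32768. Using exponentiation by squaring, this requires 6 multiplications. The key idea: if the exponent is even, square the half-power; if odd, multiply by the base once.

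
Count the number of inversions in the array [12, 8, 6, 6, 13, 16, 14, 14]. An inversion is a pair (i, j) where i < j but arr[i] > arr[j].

Finding inversions in [12, 8, 6, 6, 13, 16, 14, 14]:

(0, 1): arr[0]=12 > arr[1]=8
(0, 2): arr[0]=12 > arr[2]=6
(0, 3): arr[0]=12 > arr[3]=6
(1, 2): arr[1]=8 > arr[2]=6
(1, 3): arr[1]=8 > arr[3]=6
(5, 6): arr[5]=16 > arr[6]=14
(5, 7): arr[5]=16 > arr[7]=14

Total inversions: 7

The array has 7 inversion(s): (0,1), (0,2), (0,3), (1,2), (1,3), (5,6), (5,7). Each pair (i,j) satisfies i < j and arr[i] > arr[j].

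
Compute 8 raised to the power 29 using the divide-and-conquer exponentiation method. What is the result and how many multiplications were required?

Computing 8^29 by squaring (build up from 8^1; each line after the first costs one multiplication):

8^1 = 8
8^2 = (8^1)^2 = 8^2 = 64
8^3 = 8 * 8^2 = 8 * 64 = 512
8^6 = (8^3)^2 = 512^2 = 262144
8^7 = 8 * 8^6 = 8 * 262144 = 2097152
8^14 = (8^7)^2 = 2097152^2 = 4398046511104
8^28 = (8^14)^2 = 4398046511104^2 = 19342813113834066795298816
8^29 = 8 * 8^28 = 8 * 19342813113834066795298816 = 154742504910672534362390528

Result: 154742504910672534362390528
Multiplications needed: 7 (7 lines after 8^1)

8^29 = 154742504910672534362390528. Using exponentiation by squaring, this requires 7 multiplications. The key idea: if the exponent is even, square the half-power; if odd, multiply by the base once.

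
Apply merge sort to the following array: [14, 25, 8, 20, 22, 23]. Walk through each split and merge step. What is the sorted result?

Merge sort trace:

Split: [14, 25, 8, 20, 22, 23] -> [14, 25, 8] and [20, 22, 23]
  Split: [14, 25, 8] -> [14] and [25, 8]
    Split: [25, 8] -> [25] and [8]
    Merge: [25] + [8] -> [8, 25]
  Merge: [14] + [8, 25] -> [8, 14, 25]
  Split: [20, 22, 23] -> [20] and [22, 23]
    Split: [22, 23] -> [22] and [23]
    Merge: [22] + [23] -> [22, 23]
  Merge: [20] + [22, 23] -> [20, 22, 23]
Merge: [8, 14, 25] + [20, 22, 23] -> [8, 14, 20, 22, 23, 25]

Final sorted array: [8, 14, 20, 22, 23, 25]

The merge sort proceeds by recursively splitting the array and merging sorted halves.
After all merges, the sorted array is [8, 14, 20, 22, 23, 25].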